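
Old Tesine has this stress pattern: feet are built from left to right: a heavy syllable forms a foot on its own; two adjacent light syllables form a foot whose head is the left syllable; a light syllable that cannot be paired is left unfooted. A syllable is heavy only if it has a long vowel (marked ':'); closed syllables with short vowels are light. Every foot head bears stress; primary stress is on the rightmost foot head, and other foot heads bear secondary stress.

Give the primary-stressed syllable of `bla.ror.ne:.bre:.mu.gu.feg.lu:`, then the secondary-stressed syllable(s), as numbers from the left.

Weights: 1 bla L, 2 ror L, 3 ne: H, 4 bre: H, 5 mu L, 6 gu L, 7 feg L, 8 lu: H.
Parse left to right (heavy = foot alone; LL = one foot; stranded L unfooted): (ˈbla.ror) (ˈne:) (ˈbre:) (ˈmu.gu) feg (ˈlu:).
Foot heads: 1, 3, 4, 5, 8.
Primary stress on the rightmost head = syllable 8.
Secondary stress on 1, 3, 4, 5: ˌbla.ror.ˌne:.ˌbre:.ˌmu.gu.feg.ˈlu:.

primary 8, secondary 1, 3, 4, 5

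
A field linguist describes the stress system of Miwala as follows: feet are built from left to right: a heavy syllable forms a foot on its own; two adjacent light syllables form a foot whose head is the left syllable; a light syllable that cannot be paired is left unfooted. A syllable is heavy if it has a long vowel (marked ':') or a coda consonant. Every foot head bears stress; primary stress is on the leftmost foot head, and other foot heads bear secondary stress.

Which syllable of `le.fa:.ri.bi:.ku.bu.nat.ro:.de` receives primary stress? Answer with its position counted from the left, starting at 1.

2

Weights: 1 le L, 2 fa: H, 3 ri L, 4 bi: H, 5 ku L, 6 bu L, 7 nat H, 8 ro: H, 9 de L.
Parse left to right (heavy = foot alone; LL = one foot; stranded L unfooted): le (ˈfa:) ri (ˈbi:) (ˈku.bu) (ˈnat) (ˈro:) de.
Foot heads: 2, 4, 5, 7, 8.
Primary stress on the leftmost head = syllable 2.
Primary stress: syllable 2 → le.ˈfa:.ri.bi:.ku.bu.nat.ro:.de.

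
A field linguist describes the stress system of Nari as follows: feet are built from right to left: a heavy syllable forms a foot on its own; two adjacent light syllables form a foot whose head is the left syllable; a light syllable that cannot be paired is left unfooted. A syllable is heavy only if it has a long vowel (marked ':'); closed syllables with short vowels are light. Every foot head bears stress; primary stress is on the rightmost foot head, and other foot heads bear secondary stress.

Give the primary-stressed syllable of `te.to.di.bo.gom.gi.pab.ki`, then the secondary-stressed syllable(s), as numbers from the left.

Weights: 1 te L, 2 to L, 3 di L, 4 bo L, 5 gom L, 6 gi L, 7 pab L, 8 ki L.
Parse right to left (heavy = foot alone; LL = one foot; stranded L unfooted): (ˈte.to) (ˈdi.bo) (ˈgom.gi) (ˈpab.ki).
Foot heads: 1, 3, 5, 7.
Primary stress on the rightmost head = syllable 7.
Secondary stress on 1, 3, 5: ˌte.to.ˌdi.bo.ˌgom.gi.ˈpab.ki.

primary 7, secondary 1, 3, 5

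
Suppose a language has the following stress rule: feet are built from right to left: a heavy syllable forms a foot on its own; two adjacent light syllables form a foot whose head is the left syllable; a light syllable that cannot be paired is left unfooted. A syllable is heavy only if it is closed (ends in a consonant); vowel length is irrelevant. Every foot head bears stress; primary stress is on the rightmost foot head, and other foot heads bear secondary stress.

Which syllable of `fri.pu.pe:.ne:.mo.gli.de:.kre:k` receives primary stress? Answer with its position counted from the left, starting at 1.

8

Weights: 1 fri L, 2 pu L, 3 pe: L, 4 ne: L, 5 mo L, 6 gli L, 7 de: L, 8 kre:k H.
Parse right to left (heavy = foot alone; LL = one foot; stranded L unfooted): fri (ˈpu.pe:) (ˈne:.mo) (ˈgli.de:) (ˈkre:k).
Foot heads: 2, 4, 6, 8.
Primary stress on the rightmost head = syllable 8.
Primary stress: syllable 8 → fri.pu.pe:.ne:.mo.gli.de:.ˈkre:k.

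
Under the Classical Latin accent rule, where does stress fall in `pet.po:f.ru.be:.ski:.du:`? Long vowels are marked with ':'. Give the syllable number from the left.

5

Classical Latin: stress the penult if heavy (long vowel or closed), else the antepenult.
Weights: 4 be: H, 5 ski: H, 6 du: H.
The penult (syllable 5, ski:) is heavy, so it takes stress.
Stress on syllable 5: pet.po:f.ru.be:.ˈski:.du:.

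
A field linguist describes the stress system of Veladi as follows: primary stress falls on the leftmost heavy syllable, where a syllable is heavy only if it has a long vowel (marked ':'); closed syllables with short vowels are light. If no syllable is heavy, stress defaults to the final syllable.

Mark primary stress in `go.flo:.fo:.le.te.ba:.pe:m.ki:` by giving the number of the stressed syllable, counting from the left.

Weights: 1 go L, 2 flo: H, 3 fo: H, 4 le L, 5 te L, 6 ba: H, 7 pe:m H, 8 ki: H.
Heavy syllables in the domain: 2, 3, 6, 7, 8. The leftmost is syllable 2 (flo:).
Primary stress: syllable 2 → go.ˈflo:.fo:.le.te.ba:.pe:m.ki:.

2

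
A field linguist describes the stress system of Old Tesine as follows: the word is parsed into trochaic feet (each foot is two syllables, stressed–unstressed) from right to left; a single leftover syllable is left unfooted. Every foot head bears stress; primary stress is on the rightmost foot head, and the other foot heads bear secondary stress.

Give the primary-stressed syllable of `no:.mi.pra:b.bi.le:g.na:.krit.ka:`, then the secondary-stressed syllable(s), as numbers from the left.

primary 7, secondary 1, 3, 5

Parse right to left into trochaic (ˈσσ) feet: (ˈno:.mi) (ˈpra:b.bi) (ˈle:g.na:) (ˈkrit.ka:).
Foot heads (stressed positions): 1, 3, 5, 7.
End Rule Rightmost: primary stress on the rightmost head = syllable 7.
Secondary stress on 1, 3, 5: ˌno:.mi.ˌpra:b.bi.ˌle:g.na:.ˈkrit.ka:.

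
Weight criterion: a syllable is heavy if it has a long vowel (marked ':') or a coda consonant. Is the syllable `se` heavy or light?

light

`se`: short vowel, open (no coda). Short vowel, open → light.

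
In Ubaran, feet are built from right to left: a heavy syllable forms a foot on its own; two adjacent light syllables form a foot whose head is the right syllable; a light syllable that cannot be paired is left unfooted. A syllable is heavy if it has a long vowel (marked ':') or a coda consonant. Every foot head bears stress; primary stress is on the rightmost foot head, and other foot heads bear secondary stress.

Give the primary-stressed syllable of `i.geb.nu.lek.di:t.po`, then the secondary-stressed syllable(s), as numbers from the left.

Weights: 1 i L, 2 geb H, 3 nu L, 4 lek H, 5 di:t H, 6 po L.
Parse right to left (heavy = foot alone; LL = one foot; stranded L unfooted): i (ˈgeb) nu (ˈlek) (ˈdi:t) po.
Foot heads: 2, 4, 5.
Primary stress on the rightmost head = syllable 5.
Secondary stress on 2, 4: i.ˌgeb.nu.ˌlek.ˈdi:t.po.

primary 5, secondary 2, 4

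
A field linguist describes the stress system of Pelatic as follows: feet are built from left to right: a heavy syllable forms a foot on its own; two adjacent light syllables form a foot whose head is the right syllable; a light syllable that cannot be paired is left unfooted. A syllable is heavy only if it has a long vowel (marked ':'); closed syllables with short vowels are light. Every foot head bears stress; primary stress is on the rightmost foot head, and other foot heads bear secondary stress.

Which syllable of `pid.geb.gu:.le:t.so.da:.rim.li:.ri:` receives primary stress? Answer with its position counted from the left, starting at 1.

Weights: 1 pid L, 2 geb L, 3 gu: H, 4 le:t H, 5 so L, 6 da: H, 7 rim L, 8 li: H, 9 ri: H.
Parse left to right (heavy = foot alone; LL = one foot; stranded L unfooted): (pid.ˈgeb) (ˈgu:) (ˈle:t) so (ˈda:) rim (ˈli:) (ˈri:).
Foot heads: 2, 3, 4, 6, 8, 9.
Primary stress on the rightmost head = syllable 9.
Primary stress: syllable 9 → pid.geb.gu:.le:t.so.da:.rim.li:.ˈri:.

9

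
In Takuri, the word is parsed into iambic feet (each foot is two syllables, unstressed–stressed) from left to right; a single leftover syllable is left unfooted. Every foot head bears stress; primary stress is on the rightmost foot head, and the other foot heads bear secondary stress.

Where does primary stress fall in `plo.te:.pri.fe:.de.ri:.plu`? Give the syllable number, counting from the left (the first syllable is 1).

6

Parse left to right into iambic (σˈσ) feet: (plo.ˈte:) (pri.ˈfe:) (de.ˈri:) plu. Syllable 7 is left unfooted.
Foot heads (stressed positions): 2, 4, 6.
End Rule Rightmost: primary stress on the rightmost head = syllable 6.
Primary stress: syllable 6 → plo.te:.pri.fe:.de.ˈri:.plu.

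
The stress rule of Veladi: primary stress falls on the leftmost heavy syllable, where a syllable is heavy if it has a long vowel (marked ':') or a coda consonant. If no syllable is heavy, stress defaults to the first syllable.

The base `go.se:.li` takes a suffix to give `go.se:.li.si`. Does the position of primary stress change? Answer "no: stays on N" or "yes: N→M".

Base `go.se:.li` (3 syllables):
  Weights: 1 go L, 2 se: H, 3 li L.
  Heavy syllables in the domain: 2. The leftmost is syllable 2 (se:).
  → primary stress on syllable 2.
Suffixed `go.se:.li.si` (4 syllables):
  Weights: 1 go L, 2 se: H, 3 li L, 4 si L.
  Heavy syllables in the domain: 2. The leftmost is syllable 2 (se:).
  → primary stress on syllable 2.

no: stays on 2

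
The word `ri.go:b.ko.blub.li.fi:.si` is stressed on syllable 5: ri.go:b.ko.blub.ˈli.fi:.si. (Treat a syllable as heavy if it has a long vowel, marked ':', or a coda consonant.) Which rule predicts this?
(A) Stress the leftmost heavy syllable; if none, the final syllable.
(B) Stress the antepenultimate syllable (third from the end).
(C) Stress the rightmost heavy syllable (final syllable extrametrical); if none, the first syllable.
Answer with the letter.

Rule A → syllable 2 (observed: 5).
Rule B → syllable 5 ✓.
Rule C → syllable 6 (observed: 5).

B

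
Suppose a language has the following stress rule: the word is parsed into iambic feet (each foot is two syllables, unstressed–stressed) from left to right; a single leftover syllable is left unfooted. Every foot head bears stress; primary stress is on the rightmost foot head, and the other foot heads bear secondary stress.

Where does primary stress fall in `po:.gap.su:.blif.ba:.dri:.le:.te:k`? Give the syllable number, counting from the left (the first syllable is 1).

Parse left to right into iambic (σˈσ) feet: (po:.ˈgap) (su:.ˈblif) (ba:.ˈdri:) (le:.ˈte:k).
Foot heads (stressed positions): 2, 4, 6, 8.
End Rule Rightmost: primary stress on the rightmost head = syllable 8.
Primary stress: syllable 8 → po:.gap.su:.blif.ba:.dri:.le:.ˈte:k.

8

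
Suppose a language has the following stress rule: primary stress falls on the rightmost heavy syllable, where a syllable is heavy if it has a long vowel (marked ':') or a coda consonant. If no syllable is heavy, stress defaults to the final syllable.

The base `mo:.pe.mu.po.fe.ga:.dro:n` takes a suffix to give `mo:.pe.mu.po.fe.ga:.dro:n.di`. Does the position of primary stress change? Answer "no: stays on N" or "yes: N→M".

Base `mo:.pe.mu.po.fe.ga:.dro:n` (7 syllables):
  Weights: 1 mo: H, 2 pe L, 3 mu L, 4 po L, 5 fe L, 6 ga: H, 7 dro:n H.
  Heavy syllables in the domain: 1, 6, 7. The rightmost is syllable 7 (dro:n).
  → primary stress on syllable 7.
Suffixed `mo:.pe.mu.po.fe.ga:.dro:n.di` (8 syllables):
  Weights: 1 mo: H, 2 pe L, 3 mu L, 4 po L, 5 fe L, 6 ga: H, 7 dro:n H, 8 di L.
  Heavy syllables in the domain: 1, 6, 7. The rightmost is syllable 7 (dro:n).
  → primary stress on syllable 7.

no: stays on 7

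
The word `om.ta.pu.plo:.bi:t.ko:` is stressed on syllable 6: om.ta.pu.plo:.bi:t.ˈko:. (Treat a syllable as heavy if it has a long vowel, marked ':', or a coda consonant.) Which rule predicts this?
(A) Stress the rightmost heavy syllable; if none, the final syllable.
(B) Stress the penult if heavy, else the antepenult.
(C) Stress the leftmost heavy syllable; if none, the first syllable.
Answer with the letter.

Rule A → syllable 6 ✓.
Rule B → syllable 5 (observed: 6).
Rule C → syllable 1 (observed: 6).

A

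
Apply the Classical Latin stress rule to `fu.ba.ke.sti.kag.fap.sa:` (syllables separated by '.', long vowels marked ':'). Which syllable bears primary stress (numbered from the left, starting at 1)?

Classical Latin: stress the penult if heavy (long vowel or closed), else the antepenult.
Weights: 5 kag H, 6 fap H, 7 sa: H.
The penult (syllable 6, fap) is heavy, so it takes stress.
Stress on syllable 6: fu.ba.ke.sti.kag.ˈfap.sa:.

6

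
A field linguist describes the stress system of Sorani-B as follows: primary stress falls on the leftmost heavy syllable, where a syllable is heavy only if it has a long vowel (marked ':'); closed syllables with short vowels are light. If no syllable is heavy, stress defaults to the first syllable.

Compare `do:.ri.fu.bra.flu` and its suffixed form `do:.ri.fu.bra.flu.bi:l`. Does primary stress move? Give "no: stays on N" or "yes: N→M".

Base `do:.ri.fu.bra.flu` (5 syllables):
  Weights: 1 do: H, 2 ri L, 3 fu L, 4 bra L, 5 flu L.
  Heavy syllables in the domain: 1. The leftmost is syllable 1 (do:).
  → primary stress on syllable 1.
Suffixed `do:.ri.fu.bra.flu.bi:l` (6 syllables):
  Weights: 1 do: H, 2 ri L, 3 fu L, 4 bra L, 5 flu L, 6 bi:l H.
  Heavy syllables in the domain: 1, 6. The leftmost is syllable 1 (do:).
  → primary stress on syllable 1.

no: stays on 1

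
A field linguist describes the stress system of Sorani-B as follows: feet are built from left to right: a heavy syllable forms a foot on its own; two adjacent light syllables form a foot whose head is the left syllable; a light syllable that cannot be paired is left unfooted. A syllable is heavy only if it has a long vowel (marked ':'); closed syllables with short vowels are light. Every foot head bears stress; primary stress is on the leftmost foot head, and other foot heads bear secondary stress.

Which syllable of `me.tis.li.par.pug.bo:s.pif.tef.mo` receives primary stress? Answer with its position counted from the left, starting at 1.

Weights: 1 me L, 2 tis L, 3 li L, 4 par L, 5 pug L, 6 bo:s H, 7 pif L, 8 tef L, 9 mo L.
Parse left to right (heavy = foot alone; LL = one foot; stranded L unfooted): (ˈme.tis) (ˈli.par) pug (ˈbo:s) (ˈpif.tef) mo.
Foot heads: 1, 3, 6, 7.
Primary stress on the leftmost head = syllable 1.
Primary stress: syllable 1 → ˈme.tis.li.par.pug.bo:s.pif.tef.mo.

1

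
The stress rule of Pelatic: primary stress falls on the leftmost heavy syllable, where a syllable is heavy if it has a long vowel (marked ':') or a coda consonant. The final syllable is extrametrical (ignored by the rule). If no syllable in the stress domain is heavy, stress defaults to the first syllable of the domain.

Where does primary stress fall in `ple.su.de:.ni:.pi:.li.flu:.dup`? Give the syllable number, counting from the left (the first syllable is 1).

The final syllable (8, dup) is extrametrical; the stress domain is syllables 1–7.
Weights: 1 ple L, 2 su L, 3 de: H, 4 ni: H, 5 pi: H, 6 li L, 7 flu: H.
Heavy syllables in the domain: 3, 4, 5, 7. The leftmost is syllable 3 (de:).
Primary stress: syllable 3 → ple.su.ˈde:.ni:.pi:.li.flu:.dup.

3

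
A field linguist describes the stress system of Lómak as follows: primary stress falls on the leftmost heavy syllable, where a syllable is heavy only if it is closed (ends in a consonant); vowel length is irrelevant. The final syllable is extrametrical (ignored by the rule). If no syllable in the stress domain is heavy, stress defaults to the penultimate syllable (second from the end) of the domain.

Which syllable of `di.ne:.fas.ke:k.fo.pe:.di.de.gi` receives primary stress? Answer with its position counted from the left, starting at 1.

3

The final syllable (9, gi) is extrametrical; the stress domain is syllables 1–8.
Weights: 1 di L, 2 ne: L, 3 fas H, 4 ke:k H, 5 fo L, 6 pe: L, 7 di L, 8 de L.
Heavy syllables in the domain: 3, 4. The leftmost is syllable 3 (fas).
Primary stress: syllable 3 → di.ne:.ˈfas.ke:k.fo.pe:.di.de.gi.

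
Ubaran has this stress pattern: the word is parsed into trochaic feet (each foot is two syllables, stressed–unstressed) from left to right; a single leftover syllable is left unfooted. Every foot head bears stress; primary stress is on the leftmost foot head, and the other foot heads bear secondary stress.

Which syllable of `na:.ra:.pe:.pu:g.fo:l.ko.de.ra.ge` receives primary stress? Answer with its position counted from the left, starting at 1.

Parse left to right into trochaic (ˈσσ) feet: (ˈna:.ra:) (ˈpe:.pu:g) (ˈfo:l.ko) (ˈde.ra) ge. Syllable 9 is left unfooted.
Foot heads (stressed positions): 1, 3, 5, 7.
End Rule Leftmost: primary stress on the leftmost head = syllable 1.
Primary stress: syllable 1 → ˈna:.ra:.pe:.pu:g.fo:l.ko.de.ra.ge.

1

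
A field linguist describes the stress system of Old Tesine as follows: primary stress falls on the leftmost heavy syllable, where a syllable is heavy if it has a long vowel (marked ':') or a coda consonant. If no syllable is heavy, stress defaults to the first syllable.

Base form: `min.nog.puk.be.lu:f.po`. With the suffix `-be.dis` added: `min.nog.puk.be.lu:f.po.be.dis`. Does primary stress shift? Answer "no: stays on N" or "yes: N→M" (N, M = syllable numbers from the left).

Base `min.nog.puk.be.lu:f.po` (6 syllables):
  Weights: 1 min H, 2 nog H, 3 puk H, 4 be L, 5 lu:f H, 6 po L.
  Heavy syllables in the domain: 1, 2, 3, 5. The leftmost is syllable 1 (min).
  → primary stress on syllable 1.
Suffixed `min.nog.puk.be.lu:f.po.be.dis` (8 syllables):
  Weights: 1 min H, 2 nog H, 3 puk H, 4 be L, 5 lu:f H, 6 po L, 7 be L, 8 dis H.
  Heavy syllables in the domain: 1, 2, 3, 5, 8. The leftmost is syllable 1 (min).
  → primary stress on syllable 1.

no: stays on 1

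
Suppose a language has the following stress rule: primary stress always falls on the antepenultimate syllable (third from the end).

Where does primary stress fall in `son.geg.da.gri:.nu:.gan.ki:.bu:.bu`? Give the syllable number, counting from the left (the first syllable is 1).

7

The word has 9 syllables; the antepenultimate syllable (third from the end) is syllable 7 (ki:).
Primary stress: syllable 7 → son.geg.da.gri:.nu:.gan.ˈki:.bu:.bu.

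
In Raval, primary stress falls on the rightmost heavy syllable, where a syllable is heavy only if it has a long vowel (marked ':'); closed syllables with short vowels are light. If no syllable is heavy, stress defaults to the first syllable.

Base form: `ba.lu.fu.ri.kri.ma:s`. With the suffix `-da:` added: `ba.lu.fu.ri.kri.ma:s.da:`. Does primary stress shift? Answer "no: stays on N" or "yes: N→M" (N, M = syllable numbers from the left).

yes: 6→7

Base `ba.lu.fu.ri.kri.ma:s` (6 syllables):
  Weights: 1 ba L, 2 lu L, 3 fu L, 4 ri L, 5 kri L, 6 ma:s H.
  Heavy syllables in the domain: 6. The rightmost is syllable 6 (ma:s).
  → primary stress on syllable 6.
Suffixed `ba.lu.fu.ri.kri.ma:s.da:` (7 syllables):
  Weights: 1 ba L, 2 lu L, 3 fu L, 4 ri L, 5 kri L, 6 ma:s H, 7 da: H.
  Heavy syllables in the domain: 6, 7. The rightmost is syllable 7 (da:).
  → primary stress on syllable 7.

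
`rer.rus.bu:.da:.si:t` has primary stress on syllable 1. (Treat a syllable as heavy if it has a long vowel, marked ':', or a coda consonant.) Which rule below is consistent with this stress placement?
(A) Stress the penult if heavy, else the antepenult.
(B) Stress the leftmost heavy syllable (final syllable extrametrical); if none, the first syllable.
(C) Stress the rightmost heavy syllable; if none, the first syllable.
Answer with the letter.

B

Rule A → syllable 4 (observed: 1).
Rule B → syllable 1 ✓.
Rule C → syllable 5 (observed: 1).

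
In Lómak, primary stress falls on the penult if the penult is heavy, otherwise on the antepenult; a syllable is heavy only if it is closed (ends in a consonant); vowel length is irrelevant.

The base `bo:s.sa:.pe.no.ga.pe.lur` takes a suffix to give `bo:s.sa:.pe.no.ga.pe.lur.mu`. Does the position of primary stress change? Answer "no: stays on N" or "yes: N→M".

Base `bo:s.sa:.pe.no.ga.pe.lur` (7 syllables):
  Weights: 5 ga L, 6 pe L, 7 lur H.
  The penult (syllable 6, pe) is light, so stress falls on the antepenult (syllable 5, ga).
  → primary stress on syllable 5.
Suffixed `bo:s.sa:.pe.no.ga.pe.lur.mu` (8 syllables):
  Weights: 6 pe L, 7 lur H, 8 mu L.
  The penult (syllable 7, lur) is heavy, so it takes stress.
  → primary stress on syllable 7.

yes: 5→7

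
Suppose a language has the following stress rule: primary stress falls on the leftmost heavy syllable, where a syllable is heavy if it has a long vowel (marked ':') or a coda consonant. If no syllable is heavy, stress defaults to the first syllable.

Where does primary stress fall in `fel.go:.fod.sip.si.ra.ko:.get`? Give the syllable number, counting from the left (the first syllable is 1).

Weights: 1 fel H, 2 go: H, 3 fod H, 4 sip H, 5 si L, 6 ra L, 7 ko: H, 8 get H.
Heavy syllables in the domain: 1, 2, 3, 4, 7, 8. The leftmost is syllable 1 (fel).
Primary stress: syllable 1 → ˈfel.go:.fod.sip.si.ra.ko:.get.

1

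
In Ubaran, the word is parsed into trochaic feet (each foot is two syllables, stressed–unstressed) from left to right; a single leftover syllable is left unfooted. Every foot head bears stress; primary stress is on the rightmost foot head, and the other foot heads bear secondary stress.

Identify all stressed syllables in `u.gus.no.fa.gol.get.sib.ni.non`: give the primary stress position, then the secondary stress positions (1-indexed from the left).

primary 7, secondary 1, 3, 5

Parse left to right into trochaic (ˈσσ) feet: (ˈu.gus) (ˈno.fa) (ˈgol.get) (ˈsib.ni) non. Syllable 9 is left unfooted.
Foot heads (stressed positions): 1, 3, 5, 7.
End Rule Rightmost: primary stress on the rightmost head = syllable 7.
Secondary stress on 1, 3, 5: ˌu.gus.ˌno.fa.ˌgol.get.ˈsib.ni.non.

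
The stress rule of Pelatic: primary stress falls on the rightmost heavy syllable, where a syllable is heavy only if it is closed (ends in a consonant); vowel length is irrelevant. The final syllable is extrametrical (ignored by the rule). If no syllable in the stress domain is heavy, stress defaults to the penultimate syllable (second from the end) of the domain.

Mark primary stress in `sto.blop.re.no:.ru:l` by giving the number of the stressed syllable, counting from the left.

2

The final syllable (5, ru:l) is extrametrical; the stress domain is syllables 1–4.
Weights: 1 sto L, 2 blop H, 3 re L, 4 no: L.
Heavy syllables in the domain: 2. The rightmost is syllable 2 (blop).
Primary stress: syllable 2 → sto.ˈblop.re.no:.ru:l.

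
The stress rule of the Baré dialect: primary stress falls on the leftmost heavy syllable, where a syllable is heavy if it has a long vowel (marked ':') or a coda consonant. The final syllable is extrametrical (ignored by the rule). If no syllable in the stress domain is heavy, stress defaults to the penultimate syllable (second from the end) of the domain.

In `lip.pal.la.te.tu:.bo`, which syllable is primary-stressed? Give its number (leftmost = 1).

1

The final syllable (6, bo) is extrametrical; the stress domain is syllables 1–5.
Weights: 1 lip H, 2 pal H, 3 la L, 4 te L, 5 tu: H.
Heavy syllables in the domain: 1, 2, 5. The leftmost is syllable 1 (lip).
Primary stress: syllable 1 → ˈlip.pal.la.te.tu:.bo.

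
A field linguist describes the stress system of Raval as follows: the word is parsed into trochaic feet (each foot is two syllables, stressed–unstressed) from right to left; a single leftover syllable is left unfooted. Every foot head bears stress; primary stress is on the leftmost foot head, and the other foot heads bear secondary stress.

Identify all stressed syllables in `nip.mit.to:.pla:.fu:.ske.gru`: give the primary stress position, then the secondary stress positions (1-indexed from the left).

Parse right to left into trochaic (ˈσσ) feet: nip (ˈmit.to:) (ˈpla:.fu:) (ˈske.gru). Syllable 1 is left unfooted.
Foot heads (stressed positions): 2, 4, 6.
End Rule Leftmost: primary stress on the leftmost head = syllable 2.
Secondary stress on 4, 6: nip.ˈmit.to:.ˌpla:.fu:.ˌske.gru.

primary 2, secondary 4, 6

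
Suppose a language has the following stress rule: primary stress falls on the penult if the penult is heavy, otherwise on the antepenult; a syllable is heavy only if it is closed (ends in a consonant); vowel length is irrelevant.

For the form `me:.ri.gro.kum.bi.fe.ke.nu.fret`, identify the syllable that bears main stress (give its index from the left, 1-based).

Weights: 7 ke L, 8 nu L, 9 fret H.
The penult (syllable 8, nu) is light, so stress falls on the antepenult (syllable 7, ke).
Primary stress: syllable 7 → me:.ri.gro.kum.bi.fe.ˈke.nu.fret.

7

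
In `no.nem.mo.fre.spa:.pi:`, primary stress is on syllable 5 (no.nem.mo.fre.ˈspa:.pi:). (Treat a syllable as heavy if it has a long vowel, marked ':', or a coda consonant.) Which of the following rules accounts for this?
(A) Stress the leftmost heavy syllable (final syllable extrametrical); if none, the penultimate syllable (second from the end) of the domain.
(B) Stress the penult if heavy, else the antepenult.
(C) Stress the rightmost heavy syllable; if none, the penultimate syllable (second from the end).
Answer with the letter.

Rule A → syllable 2 (observed: 5).
Rule B → syllable 5 ✓.
Rule C → syllable 6 (observed: 5).

B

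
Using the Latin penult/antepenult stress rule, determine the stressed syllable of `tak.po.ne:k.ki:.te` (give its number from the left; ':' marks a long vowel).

Classical Latin: stress the penult if heavy (long vowel or closed), else the antepenult.
Weights: 3 ne:k H, 4 ki: H, 5 te L.
The penult (syllable 4, ki:) is heavy, so it takes stress.
Stress on syllable 4: tak.po.ne:k.ˈki:.te.

4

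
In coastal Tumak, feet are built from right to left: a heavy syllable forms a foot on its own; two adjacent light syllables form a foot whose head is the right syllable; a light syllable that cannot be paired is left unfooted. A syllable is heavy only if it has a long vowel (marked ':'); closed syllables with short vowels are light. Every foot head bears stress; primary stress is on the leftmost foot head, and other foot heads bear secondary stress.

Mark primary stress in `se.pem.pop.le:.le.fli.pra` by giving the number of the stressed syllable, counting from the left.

Weights: 1 se L, 2 pem L, 3 pop L, 4 le: H, 5 le L, 6 fli L, 7 pra L.
Parse right to left (heavy = foot alone; LL = one foot; stranded L unfooted): se (pem.ˈpop) (ˈle:) le (fli.ˈpra).
Foot heads: 3, 4, 7.
Primary stress on the leftmost head = syllable 3.
Primary stress: syllable 3 → se.pem.ˈpop.le:.le.fli.pra.

3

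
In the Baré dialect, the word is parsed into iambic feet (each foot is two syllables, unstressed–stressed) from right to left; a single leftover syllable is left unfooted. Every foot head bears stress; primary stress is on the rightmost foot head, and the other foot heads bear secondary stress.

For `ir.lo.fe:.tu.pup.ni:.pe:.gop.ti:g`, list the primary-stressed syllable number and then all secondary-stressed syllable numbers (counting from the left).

Parse right to left into iambic (σˈσ) feet: ir (lo.ˈfe:) (tu.ˈpup) (ni:.ˈpe:) (gop.ˈti:g). Syllable 1 is left unfooted.
Foot heads (stressed positions): 3, 5, 7, 9.
End Rule Rightmost: primary stress on the rightmost head = syllable 9.
Secondary stress on 3, 5, 7: ir.lo.ˌfe:.tu.ˌpup.ni:.ˌpe:.gop.ˈti:g.

primary 9, secondary 3, 5, 7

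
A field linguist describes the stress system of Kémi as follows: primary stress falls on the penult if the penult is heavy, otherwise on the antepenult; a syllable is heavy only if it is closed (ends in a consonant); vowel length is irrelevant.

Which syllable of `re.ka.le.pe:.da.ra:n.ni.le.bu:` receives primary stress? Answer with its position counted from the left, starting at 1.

7

Weights: 7 ni L, 8 le L, 9 bu: L.
The penult (syllable 8, le) is light, so stress falls on the antepenult (syllable 7, ni).
Primary stress: syllable 7 → re.ka.le.pe:.da.ra:n.ˈni.le.bu:.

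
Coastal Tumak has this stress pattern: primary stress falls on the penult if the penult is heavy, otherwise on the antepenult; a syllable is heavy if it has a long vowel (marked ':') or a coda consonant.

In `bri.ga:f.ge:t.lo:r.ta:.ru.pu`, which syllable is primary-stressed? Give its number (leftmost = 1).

5

Weights: 5 ta: H, 6 ru L, 7 pu L.
The penult (syllable 6, ru) is light, so stress falls on the antepenult (syllable 5, ta:).
Primary stress: syllable 5 → bri.ga:f.ge:t.lo:r.ˈta:.ru.pu.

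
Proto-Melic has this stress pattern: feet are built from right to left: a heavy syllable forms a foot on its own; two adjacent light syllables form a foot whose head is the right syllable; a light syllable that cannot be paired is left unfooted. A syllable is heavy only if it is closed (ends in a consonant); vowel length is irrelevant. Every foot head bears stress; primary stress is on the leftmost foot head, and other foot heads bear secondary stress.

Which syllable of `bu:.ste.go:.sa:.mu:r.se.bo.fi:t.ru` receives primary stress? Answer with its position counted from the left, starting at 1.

2

Weights: 1 bu: L, 2 ste L, 3 go: L, 4 sa: L, 5 mu:r H, 6 se L, 7 bo L, 8 fi:t H, 9 ru L.
Parse right to left (heavy = foot alone; LL = one foot; stranded L unfooted): (bu:.ˈste) (go:.ˈsa:) (ˈmu:r) (se.ˈbo) (ˈfi:t) ru.
Foot heads: 2, 4, 5, 7, 8.
Primary stress on the leftmost head = syllable 2.
Primary stress: syllable 2 → bu:.ˈste.go:.sa:.mu:r.se.bo.fi:t.ru.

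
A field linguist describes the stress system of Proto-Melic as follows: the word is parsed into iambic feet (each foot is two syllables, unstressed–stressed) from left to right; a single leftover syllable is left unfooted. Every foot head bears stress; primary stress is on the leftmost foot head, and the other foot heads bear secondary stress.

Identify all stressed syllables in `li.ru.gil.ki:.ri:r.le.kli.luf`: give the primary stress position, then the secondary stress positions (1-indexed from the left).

primary 2, secondary 4, 6, 8

Parse left to right into iambic (σˈσ) feet: (li.ˈru) (gil.ˈki:) (ri:r.ˈle) (kli.ˈluf).
Foot heads (stressed positions): 2, 4, 6, 8.
End Rule Leftmost: primary stress on the leftmost head = syllable 2.
Secondary stress on 4, 6, 8: li.ˈru.gil.ˌki:.ri:r.ˌle.kli.ˌluf.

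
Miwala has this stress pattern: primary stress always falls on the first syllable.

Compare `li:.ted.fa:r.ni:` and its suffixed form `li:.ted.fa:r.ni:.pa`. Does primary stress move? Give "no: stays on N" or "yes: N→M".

Base `li:.ted.fa:r.ni:` (4 syllables):
  The word has 4 syllables; the first syllable is syllable 1 (li:).
  → primary stress on syllable 1.
Suffixed `li:.ted.fa:r.ni:.pa` (5 syllables):
  The word has 5 syllables; the first syllable is syllable 1 (li:).
  → primary stress on syllable 1.

no: stays on 1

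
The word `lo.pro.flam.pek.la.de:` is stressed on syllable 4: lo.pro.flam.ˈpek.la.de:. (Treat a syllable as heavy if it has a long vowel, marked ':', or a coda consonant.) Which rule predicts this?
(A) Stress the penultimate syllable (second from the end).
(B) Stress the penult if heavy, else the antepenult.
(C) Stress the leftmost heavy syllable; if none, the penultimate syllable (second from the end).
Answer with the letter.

B

Rule A → syllable 5 (observed: 4).
Rule B → syllable 4 ✓.
Rule C → syllable 3 (observed: 4).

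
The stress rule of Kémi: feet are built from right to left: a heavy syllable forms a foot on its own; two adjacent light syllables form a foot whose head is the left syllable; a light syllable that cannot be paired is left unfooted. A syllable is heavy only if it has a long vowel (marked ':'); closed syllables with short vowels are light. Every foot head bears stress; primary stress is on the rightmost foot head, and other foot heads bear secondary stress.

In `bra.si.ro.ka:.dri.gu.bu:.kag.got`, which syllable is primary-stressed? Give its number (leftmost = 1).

8

Weights: 1 bra L, 2 si L, 3 ro L, 4 ka: H, 5 dri L, 6 gu L, 7 bu: H, 8 kag L, 9 got L.
Parse right to left (heavy = foot alone; LL = one foot; stranded L unfooted): bra (ˈsi.ro) (ˈka:) (ˈdri.gu) (ˈbu:) (ˈkag.got).
Foot heads: 2, 4, 5, 7, 8.
Primary stress on the rightmost head = syllable 8.
Primary stress: syllable 8 → bra.si.ro.ka:.dri.gu.bu:.ˈkag.got.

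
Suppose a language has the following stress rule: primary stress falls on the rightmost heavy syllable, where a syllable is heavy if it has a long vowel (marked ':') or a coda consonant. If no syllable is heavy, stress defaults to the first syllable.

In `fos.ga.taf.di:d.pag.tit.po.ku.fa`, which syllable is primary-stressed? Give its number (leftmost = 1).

6

Weights: 1 fos H, 2 ga L, 3 taf H, 4 di:d H, 5 pag H, 6 tit H, 7 po L, 8 ku L, 9 fa L.
Heavy syllables in the domain: 1, 3, 4, 5, 6. The rightmost is syllable 6 (tit).
Primary stress: syllable 6 → fos.ga.taf.di:d.pag.ˈtit.po.ku.fa.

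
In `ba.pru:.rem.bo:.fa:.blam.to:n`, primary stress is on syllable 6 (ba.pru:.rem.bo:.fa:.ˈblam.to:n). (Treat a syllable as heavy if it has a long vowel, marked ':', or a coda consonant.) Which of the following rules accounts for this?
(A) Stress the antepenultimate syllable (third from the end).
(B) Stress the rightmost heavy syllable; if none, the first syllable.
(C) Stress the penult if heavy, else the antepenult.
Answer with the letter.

Rule A → syllable 5 (observed: 6).
Rule B → syllable 7 (observed: 6).
Rule C → syllable 6 ✓.

C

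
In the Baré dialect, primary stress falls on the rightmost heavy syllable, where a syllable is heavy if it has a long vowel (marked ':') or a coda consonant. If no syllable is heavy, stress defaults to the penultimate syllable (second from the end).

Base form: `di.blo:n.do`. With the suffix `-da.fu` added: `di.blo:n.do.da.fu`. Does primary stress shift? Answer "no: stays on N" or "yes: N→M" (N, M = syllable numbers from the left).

no: stays on 2

Base `di.blo:n.do` (3 syllables):
  Weights: 1 di L, 2 blo:n H, 3 do L.
  Heavy syllables in the domain: 2. The rightmost is syllable 2 (blo:n).
  → primary stress on syllable 2.
Suffixed `di.blo:n.do.da.fu` (5 syllables):
  Weights: 1 di L, 2 blo:n H, 3 do L, 4 da L, 5 fu L.
  Heavy syllables in the domain: 2. The rightmost is syllable 2 (blo:n).
  → primary stress on syllable 2.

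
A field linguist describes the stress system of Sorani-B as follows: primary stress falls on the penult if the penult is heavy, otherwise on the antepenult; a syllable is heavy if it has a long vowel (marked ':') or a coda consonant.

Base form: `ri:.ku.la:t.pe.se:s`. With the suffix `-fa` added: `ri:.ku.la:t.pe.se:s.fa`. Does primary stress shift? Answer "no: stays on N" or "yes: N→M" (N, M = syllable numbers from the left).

yes: 3→5

Base `ri:.ku.la:t.pe.se:s` (5 syllables):
  Weights: 3 la:t H, 4 pe L, 5 se:s H.
  The penult (syllable 4, pe) is light, so stress falls on the antepenult (syllable 3, la:t).
  → primary stress on syllable 3.
Suffixed `ri:.ku.la:t.pe.se:s.fa` (6 syllables):
  Weights: 4 pe L, 5 se:s H, 6 fa L.
  The penult (syllable 5, se:s) is heavy, so it takes stress.
  → primary stress on syllable 5.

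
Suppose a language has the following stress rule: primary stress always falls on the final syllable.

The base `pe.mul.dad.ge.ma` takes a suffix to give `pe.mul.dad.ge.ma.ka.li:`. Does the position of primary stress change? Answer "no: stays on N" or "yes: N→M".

yes: 5→7

Base `pe.mul.dad.ge.ma` (5 syllables):
  The word has 5 syllables; the final syllable is syllable 5 (ma).
  → primary stress on syllable 5.
Suffixed `pe.mul.dad.ge.ma.ka.li:` (7 syllables):
  The word has 7 syllables; the final syllable is syllable 7 (li:).
  → primary stress on syllable 7.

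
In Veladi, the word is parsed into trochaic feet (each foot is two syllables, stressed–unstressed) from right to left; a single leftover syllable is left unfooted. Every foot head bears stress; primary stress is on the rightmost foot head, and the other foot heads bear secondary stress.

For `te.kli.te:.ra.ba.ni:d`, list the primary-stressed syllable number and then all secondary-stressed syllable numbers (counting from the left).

Parse right to left into trochaic (ˈσσ) feet: (ˈte.kli) (ˈte:.ra) (ˈba.ni:d).
Foot heads (stressed positions): 1, 3, 5.
End Rule Rightmost: primary stress on the rightmost head = syllable 5.
Secondary stress on 1, 3: ˌte.kli.ˌte:.ra.ˈba.ni:d.

primary 5, secondary 1, 3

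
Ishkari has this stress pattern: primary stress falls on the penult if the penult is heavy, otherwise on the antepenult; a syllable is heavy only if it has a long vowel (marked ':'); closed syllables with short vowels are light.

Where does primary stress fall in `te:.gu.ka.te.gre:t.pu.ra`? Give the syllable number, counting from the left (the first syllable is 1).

Weights: 5 gre:t H, 6 pu L, 7 ra L.
The penult (syllable 6, pu) is light, so stress falls on the antepenult (syllable 5, gre:t).
Primary stress: syllable 5 → te:.gu.ka.te.ˈgre:t.pu.ra.

5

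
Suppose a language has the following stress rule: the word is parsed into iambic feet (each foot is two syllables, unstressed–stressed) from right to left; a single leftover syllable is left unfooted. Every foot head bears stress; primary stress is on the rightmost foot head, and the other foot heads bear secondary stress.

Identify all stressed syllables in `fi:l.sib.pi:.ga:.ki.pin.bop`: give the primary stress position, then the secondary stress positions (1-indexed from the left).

primary 7, secondary 3, 5

Parse right to left into iambic (σˈσ) feet: fi:l (sib.ˈpi:) (ga:.ˈki) (pin.ˈbop). Syllable 1 is left unfooted.
Foot heads (stressed positions): 3, 5, 7.
End Rule Rightmost: primary stress on the rightmost head = syllable 7.
Secondary stress on 3, 5: fi:l.sib.ˌpi:.ga:.ˌki.pin.ˈbop.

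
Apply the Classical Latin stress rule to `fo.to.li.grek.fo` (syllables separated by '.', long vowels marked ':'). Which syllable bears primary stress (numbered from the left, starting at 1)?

Classical Latin: stress the penult if heavy (long vowel or closed), else the antepenult.
Weights: 3 li L, 4 grek H, 5 fo L.
The penult (syllable 4, grek) is heavy, so it takes stress.
Stress on syllable 4: fo.to.li.ˈgrek.fo.

4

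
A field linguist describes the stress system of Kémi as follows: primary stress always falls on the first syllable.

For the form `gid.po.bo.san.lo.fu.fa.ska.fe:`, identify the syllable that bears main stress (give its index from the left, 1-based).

The word has 9 syllables; the first syllable is syllable 1 (gid).
Primary stress: syllable 1 → ˈgid.po.bo.san.lo.fu.fa.ska.fe:.

1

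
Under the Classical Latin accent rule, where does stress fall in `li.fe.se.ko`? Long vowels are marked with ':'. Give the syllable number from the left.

Classical Latin: stress the penult if heavy (long vowel or closed), else the antepenult.
Weights: 2 fe L, 3 se L, 4 ko L.
The penult (syllable 3, se) is light, so stress falls on the antepenult (syllable 2, fe).
Stress on syllable 2: li.ˈfe.se.ko.

2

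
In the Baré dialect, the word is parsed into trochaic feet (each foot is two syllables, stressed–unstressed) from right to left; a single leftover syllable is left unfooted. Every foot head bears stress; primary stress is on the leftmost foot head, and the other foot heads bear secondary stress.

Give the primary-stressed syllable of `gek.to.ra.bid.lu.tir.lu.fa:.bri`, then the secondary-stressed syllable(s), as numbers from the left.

primary 2, secondary 4, 6, 8

Parse right to left into trochaic (ˈσσ) feet: gek (ˈto.ra) (ˈbid.lu) (ˈtir.lu) (ˈfa:.bri). Syllable 1 is left unfooted.
Foot heads (stressed positions): 2, 4, 6, 8.
End Rule Leftmost: primary stress on the leftmost head = syllable 2.
Secondary stress on 4, 6, 8: gek.ˈto.ra.ˌbid.lu.ˌtir.lu.ˌfa:.bri.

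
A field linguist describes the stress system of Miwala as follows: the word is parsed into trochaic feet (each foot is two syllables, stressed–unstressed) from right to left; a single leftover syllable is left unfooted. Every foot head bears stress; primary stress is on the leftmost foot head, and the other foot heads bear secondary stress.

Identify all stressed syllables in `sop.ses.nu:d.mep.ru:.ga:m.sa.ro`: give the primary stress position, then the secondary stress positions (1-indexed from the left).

Parse right to left into trochaic (ˈσσ) feet: (ˈsop.ses) (ˈnu:d.mep) (ˈru:.ga:m) (ˈsa.ro).
Foot heads (stressed positions): 1, 3, 5, 7.
End Rule Leftmost: primary stress on the leftmost head = syllable 1.
Secondary stress on 3, 5, 7: ˈsop.ses.ˌnu:d.mep.ˌru:.ga:m.ˌsa.ro.

primary 1, secondary 3, 5, 7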